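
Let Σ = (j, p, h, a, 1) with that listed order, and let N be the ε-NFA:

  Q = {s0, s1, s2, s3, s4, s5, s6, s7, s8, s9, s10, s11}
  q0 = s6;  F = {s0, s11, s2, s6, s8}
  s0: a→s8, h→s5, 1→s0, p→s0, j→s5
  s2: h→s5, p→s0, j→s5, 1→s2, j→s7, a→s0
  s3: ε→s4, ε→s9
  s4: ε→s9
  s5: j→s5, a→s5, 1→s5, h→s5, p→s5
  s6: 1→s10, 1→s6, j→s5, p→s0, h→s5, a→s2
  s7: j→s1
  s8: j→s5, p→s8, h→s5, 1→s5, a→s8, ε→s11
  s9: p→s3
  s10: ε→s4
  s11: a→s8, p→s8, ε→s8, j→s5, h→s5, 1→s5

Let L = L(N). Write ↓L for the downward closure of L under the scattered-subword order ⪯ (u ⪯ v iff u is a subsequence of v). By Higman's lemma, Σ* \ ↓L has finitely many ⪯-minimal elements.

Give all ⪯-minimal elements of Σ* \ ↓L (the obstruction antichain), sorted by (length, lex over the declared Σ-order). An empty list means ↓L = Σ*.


|Q|=12, |F|=5, |δ|=40 (6 ε).
min D↑ (5 st, q0=0, F={1}): 0:j→1,p→2,h→1,a→3,1→0 1:j→1,p→1,h→1,a→1,1→1 2:j→1,p→2,h→1,a→4,1→2 3:j→1,p→2,h→1,a→2,1→3 4:j→1,p→4,h→1,a→4,1→1 [Hopcroft].
'j': run [12, 3] end={s1,s5,s7} rej; 1/1 del acc.
'h': N↓-sim [12, 1] end={s5} rej; 1/1 del acc.
'pa1': |S_i|=[12, 7, 3, 1] end={s5} ∉↓L; 3/3 deletions ∈↓L.
'aaa1': |S_i|=[12, 7, 4, 3, 1] end={s5} rej; 4/4 single-dels accept.
4 minimals (antichain).

Antichain: [j, h, pa1, aaa1].


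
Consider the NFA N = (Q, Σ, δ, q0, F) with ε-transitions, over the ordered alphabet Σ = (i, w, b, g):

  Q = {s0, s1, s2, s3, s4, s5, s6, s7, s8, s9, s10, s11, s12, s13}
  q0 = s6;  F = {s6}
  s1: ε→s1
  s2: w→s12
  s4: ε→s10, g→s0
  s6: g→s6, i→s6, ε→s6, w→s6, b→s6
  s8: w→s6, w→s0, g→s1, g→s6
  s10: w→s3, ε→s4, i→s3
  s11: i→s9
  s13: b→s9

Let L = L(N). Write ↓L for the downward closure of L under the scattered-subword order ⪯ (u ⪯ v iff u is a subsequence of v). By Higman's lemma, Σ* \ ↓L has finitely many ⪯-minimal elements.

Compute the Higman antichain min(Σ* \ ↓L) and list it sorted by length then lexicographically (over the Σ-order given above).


|Q|=14, |F|=1, |δ|=18 (4 ε).
min D↑ (1 st, q0=0, F={}): 0:i→0,w→0,b→0,g→0.
L(D↑) = ∅ ⇒ ↓L = Σ*.

min(Σ*\↓L) = [].


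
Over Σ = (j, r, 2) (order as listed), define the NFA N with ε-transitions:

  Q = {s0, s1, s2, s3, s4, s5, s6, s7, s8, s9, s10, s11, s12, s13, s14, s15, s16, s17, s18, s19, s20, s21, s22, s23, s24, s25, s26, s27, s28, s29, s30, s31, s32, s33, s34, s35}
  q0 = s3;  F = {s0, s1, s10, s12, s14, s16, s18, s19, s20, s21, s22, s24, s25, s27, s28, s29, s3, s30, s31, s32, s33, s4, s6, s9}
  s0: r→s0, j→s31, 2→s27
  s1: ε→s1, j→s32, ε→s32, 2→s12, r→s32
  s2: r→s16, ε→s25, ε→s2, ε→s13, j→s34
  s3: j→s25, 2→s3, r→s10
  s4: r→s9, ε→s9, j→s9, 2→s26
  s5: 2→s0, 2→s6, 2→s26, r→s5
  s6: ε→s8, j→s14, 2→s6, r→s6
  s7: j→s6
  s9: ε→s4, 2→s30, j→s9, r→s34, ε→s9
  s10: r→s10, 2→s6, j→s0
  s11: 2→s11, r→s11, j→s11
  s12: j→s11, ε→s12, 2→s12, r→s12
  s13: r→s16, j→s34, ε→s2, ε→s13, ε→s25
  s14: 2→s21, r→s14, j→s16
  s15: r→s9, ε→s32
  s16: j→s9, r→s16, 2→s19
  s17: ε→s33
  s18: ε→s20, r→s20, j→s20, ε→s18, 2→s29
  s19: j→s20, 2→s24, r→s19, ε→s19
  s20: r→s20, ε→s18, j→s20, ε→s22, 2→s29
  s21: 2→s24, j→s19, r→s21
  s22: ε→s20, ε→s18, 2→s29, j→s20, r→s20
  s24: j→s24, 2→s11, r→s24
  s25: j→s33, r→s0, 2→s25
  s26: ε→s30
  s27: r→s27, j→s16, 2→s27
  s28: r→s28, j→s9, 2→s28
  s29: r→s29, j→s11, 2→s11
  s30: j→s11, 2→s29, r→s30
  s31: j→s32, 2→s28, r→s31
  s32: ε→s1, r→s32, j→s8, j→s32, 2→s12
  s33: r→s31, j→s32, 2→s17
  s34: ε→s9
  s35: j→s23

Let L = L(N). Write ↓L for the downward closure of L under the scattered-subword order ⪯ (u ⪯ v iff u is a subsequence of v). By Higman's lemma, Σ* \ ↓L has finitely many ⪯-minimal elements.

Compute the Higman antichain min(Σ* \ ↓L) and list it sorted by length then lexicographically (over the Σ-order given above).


A = [jjj2j, r2j222].

|Q|=36, |F|=24, |δ|=112 (25 ε).
min D↑ (21 st, q0=0, F={14}): 0:j→1,r→2,2→0 1:j→3,r→4,2→1 2:j→4,r→2,2→5 3:j→6,r→7,2→3 4:j→7,r→4,2→8 5:j→9,r→5,2→5 6:j→6,r→6,2→10 7:j→6,r→7,2→11 8:j→12,r→8,2→8 9:j→12,r→9,2→13 10:j→14,r→10,2→10 11:j→15,r→11,2→11 12:j→15,r→12,2→16 13:j→16,r→13,2→17 14:j→14,r→14,2→14 15:j→15,r→15,2→18 16:j→19,r→16,2→17 17:j→17,r→17,2→14 18:j→14,r→18,2→20 19:j→19,r→19,2→20 20:j→14,r→20,2→14 (ε-aug+det+¬).
'jjj2j': N↓-sim [29, 26, 21, 15, 5, 1] end={s11} — reject; 5/5 del acc.
'r2j222': |S_i|=[29, 25, 20, 15, 10, 3, 1] end={s11} rej; 6/6 deletions ∈↓L.
2 obstructions.


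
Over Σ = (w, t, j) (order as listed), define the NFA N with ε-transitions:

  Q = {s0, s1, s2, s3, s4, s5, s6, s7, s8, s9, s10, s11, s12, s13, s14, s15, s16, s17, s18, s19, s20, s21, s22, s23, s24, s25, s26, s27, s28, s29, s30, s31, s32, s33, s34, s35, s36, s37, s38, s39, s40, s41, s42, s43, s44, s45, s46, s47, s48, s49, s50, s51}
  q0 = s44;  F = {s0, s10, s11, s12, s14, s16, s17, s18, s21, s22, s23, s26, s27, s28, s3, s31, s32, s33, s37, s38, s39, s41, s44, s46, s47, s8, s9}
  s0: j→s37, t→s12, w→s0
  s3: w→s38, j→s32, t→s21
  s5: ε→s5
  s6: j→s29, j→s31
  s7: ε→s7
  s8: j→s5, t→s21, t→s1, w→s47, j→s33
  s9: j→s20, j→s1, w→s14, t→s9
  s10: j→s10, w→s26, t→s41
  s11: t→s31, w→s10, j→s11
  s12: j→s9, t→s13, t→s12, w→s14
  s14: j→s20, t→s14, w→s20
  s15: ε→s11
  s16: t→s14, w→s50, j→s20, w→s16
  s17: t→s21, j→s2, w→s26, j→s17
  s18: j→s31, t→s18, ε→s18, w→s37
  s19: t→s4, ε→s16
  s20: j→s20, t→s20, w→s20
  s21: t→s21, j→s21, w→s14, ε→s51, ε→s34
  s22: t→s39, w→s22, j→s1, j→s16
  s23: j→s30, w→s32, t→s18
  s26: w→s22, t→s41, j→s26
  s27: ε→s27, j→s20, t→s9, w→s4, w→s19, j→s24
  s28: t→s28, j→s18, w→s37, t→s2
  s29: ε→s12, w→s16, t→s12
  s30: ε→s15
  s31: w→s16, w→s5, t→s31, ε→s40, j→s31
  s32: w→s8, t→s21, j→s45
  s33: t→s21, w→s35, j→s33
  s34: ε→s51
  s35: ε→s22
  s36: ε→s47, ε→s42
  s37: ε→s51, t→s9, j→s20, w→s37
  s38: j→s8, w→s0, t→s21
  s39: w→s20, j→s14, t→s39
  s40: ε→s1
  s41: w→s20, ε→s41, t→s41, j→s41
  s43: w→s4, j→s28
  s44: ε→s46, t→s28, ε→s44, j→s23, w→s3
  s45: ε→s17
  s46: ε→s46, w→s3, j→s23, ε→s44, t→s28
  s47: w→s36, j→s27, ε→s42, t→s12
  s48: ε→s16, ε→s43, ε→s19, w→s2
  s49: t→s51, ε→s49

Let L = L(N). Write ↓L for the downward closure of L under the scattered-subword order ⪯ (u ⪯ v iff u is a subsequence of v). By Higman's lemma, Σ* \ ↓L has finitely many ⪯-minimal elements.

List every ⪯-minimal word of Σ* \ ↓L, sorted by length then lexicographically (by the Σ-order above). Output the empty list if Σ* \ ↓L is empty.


Antichain: [twj, wtww, wwwjj, jjwtw].

|Q|=52, |F|=27, |δ|=132 (28 ε).
min D↑ (27 st, q0=0, F={15}): 0:w→1,t→2,j→3 1:w→4,t→5,j→6 2:w→7,t→2,j→8 3:w→6,t→8,j→9 4:w→10,t→5,j→11 5:w→12,t→5,j→5 6:w→11,t→5,j→13 7:w→7,t→14,j→15 8:w→7,t→8,j→16 9:w→17,t→16,j→9 10:w→10,t→18,j→7 11:w→19,t→5,j→20 12:w→15,t→12,j→15 13:w→21,t→5,j→13 14:w→12,t→14,j→15 15:w→15,t→15,j→15 16:w→22,t→16,j→16 17:w→21,t→23,j→17 18:w→12,t→18,j→14 19:w→19,t→18,j→24 20:w→25,t→5,j→20 21:w→25,t→23,j→21 22:w→22,t→12,j→15 23:w→15,t→23,j→23 24:w→22,t→14,j→15 25:w→25,t→26,j→22 26:w→15,t→26,j→12.
'twj': N↓-sim [45, 21, 9, 2] end={s1,s20} — reject; 3/3 single-dels accept.
'wtww': run [45, 35, 12, 2, 1] end={s20} ∉↓L; 4/4 del acc.
'wwwjj': N↓-sim [45, 35, 29, 21, 12, 3] end={s1,s20,s24} — reject; 5/5 single-dels accept.
'jjwtw': |S_i|=[45, 39, 29, 14, 5, 1] end={s20} rej; 5/5 single-dels accept.
4 minimals (antichain).


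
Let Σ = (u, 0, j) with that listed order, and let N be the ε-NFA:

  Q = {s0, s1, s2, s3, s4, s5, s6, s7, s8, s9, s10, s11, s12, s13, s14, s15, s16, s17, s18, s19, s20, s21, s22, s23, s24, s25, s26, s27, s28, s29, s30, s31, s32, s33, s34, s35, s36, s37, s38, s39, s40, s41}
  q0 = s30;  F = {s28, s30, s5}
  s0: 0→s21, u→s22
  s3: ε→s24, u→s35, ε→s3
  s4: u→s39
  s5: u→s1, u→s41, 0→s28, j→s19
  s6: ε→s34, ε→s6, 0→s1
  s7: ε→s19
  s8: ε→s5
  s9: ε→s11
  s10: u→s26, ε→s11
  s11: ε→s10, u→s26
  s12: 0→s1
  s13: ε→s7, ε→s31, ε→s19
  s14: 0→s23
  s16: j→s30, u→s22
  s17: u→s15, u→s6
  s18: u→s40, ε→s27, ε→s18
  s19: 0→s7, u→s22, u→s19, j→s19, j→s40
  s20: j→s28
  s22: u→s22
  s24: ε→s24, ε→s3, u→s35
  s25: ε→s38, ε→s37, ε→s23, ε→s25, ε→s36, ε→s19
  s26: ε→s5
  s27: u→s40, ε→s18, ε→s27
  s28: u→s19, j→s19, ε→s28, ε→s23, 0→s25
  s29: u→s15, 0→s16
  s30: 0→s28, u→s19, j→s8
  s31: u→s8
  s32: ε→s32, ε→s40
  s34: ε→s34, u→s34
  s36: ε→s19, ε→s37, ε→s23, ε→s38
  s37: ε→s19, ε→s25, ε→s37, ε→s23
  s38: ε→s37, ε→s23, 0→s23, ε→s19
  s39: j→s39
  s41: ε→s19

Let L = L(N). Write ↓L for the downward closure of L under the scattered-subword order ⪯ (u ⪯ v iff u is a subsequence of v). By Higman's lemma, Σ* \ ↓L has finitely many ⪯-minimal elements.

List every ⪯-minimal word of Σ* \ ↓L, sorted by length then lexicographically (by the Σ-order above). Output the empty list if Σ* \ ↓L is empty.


|Q|=42, |F|=3, |δ|=81 (42 ε).
min D↑ (4 st, q0=0, F={1}): 0:u→1,0→2,j→3 1:u→1,0→1,j→1 2:u→1,0→1,j→1 3:u→1,0→2,j→1 [Hopcroft].
'u': run [15, 6] end={s1,s19,s22,s40,s41,s7} ∉↓L; 1/1 single-dels accept.
'00': |S_i|=[15, 10, 9] end={s19,s22,s23,s25,s36,s37,s38,s40,s7} — reject; 2/2 del acc.
'0j': |S_i|=[15, 10, 4] end={s19,s22,s40,s7} — reject; 2/2 single-dels accept.
'jj': |S_i|=[15, 14, 4] end={s19,s22,s40,s7} — reject; 2/2 deletions ∈↓L.
4 obstructions.

Antichain: [u, 00, 0j, jj].


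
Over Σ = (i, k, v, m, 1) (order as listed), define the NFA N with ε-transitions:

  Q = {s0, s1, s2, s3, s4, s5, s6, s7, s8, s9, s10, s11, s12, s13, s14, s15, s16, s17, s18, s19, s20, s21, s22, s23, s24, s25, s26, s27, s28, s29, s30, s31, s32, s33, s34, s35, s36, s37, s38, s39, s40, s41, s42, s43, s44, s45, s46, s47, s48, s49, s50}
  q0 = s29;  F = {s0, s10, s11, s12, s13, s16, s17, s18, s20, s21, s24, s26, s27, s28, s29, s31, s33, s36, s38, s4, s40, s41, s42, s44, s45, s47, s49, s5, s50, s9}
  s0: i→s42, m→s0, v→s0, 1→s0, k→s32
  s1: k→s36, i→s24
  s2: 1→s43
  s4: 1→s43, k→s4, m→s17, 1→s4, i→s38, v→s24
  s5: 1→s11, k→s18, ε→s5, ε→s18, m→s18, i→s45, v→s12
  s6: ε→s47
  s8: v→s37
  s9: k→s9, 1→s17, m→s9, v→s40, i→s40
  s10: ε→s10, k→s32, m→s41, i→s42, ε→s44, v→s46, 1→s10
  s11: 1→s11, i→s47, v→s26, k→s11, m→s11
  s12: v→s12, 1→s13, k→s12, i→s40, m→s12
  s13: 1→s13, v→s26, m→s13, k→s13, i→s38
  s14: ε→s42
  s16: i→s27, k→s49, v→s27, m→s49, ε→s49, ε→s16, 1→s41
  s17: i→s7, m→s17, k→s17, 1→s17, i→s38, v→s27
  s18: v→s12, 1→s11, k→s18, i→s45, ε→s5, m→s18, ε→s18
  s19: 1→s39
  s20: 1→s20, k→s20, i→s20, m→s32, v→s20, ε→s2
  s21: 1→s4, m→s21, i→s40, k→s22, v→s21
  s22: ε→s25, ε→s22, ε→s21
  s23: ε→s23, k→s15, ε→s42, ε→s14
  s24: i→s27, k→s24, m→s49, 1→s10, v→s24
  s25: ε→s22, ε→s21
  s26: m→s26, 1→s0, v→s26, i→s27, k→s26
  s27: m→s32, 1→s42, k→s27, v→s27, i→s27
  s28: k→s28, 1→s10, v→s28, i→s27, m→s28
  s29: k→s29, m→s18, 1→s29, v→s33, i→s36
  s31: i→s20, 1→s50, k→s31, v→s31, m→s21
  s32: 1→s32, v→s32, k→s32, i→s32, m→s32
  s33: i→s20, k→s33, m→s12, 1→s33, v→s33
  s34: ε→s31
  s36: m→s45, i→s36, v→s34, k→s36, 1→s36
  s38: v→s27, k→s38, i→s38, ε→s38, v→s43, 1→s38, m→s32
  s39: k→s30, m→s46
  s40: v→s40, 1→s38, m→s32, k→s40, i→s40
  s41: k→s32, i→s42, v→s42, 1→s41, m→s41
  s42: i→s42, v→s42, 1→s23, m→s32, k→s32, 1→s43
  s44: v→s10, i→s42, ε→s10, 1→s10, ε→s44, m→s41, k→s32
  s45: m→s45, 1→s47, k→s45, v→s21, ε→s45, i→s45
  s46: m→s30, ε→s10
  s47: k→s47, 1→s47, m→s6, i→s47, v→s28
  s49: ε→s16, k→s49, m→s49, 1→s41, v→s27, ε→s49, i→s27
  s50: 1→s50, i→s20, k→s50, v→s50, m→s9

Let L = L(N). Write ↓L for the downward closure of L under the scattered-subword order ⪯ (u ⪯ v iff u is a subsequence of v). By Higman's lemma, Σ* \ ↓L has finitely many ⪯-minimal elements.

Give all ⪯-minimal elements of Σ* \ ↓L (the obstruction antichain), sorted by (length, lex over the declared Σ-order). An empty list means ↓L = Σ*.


|Q|=51, |F|=30, |δ|=195 (27 ε).
min D↑ (28 st, q0=0, F={12}): 0:i→1,k→0,v→2,m→3,1→0 1:i→1,k→1,v→4,m→5,1→1 2:i→6,k→2,v→2,m→7,1→2 3:i→5,k→3,v→7,m→3,1→8 4:i→6,k→4,v→4,m→9,1→10 5:i→5,k→5,v→9,m→5,1→11 6:i→6,k→6,v→6,m→12,1→6 7:i→13,k→7,v→7,m→7,1→14 8:i→11,k→8,v→15,m→8,1→8 9:i→13,k→9,v→9,m→9,1→16 10:i→6,k→10,v→10,m→17,1→10 11:i→11,k→11,v→18,m→11,1→11 12:i→12,k→12,v→12,m→12,1→12 13:i→13,k→13,v→13,m→12,1→19 14:i→19,k→14,v→15,m→14,1→14 15:i→20,k→15,v→15,m→15,1→21 16:i→19,k→16,v→22,m→23,1→16 17:i→13,k→17,v→13,m→17,1→23 18:i→20,k→18,v→18,m→18,1→24 19:i→19,k→19,v→20,m→12,1→19 20:i→20,k→20,v→20,m→12,1→25 21:i→25,k→12,v→21,m→21,1→21 22:i→20,k→22,v→22,m→26,1→24 23:i→19,k→23,v→20,m→23,1→23 24:i→25,k→12,v→24,m→27,1→24 25:i→25,k→12,v→25,m→12,1→25 26:i→20,k→26,v→20,m→26,1→27 27:i→25,k→12,v→25,m→27,1→27.
'vim': |S_i|=[43, 35, 12, 1] end={s32} rej; 3/3 deletions ∈↓L.
'm1v1k': N↓-sim [43, 35, 26, 18, 12, 2] end={s15,s32} — reject; 5/5 del acc.
'iv1mvm': |S_i|=[43, 34, 30, 24, 16, 9, 1] end={s32} ∉↓L; 6/6 single-dels accept.
3 words, ⪯-incomp.

Antichain: [vim, m1v1k, iv1mvm].


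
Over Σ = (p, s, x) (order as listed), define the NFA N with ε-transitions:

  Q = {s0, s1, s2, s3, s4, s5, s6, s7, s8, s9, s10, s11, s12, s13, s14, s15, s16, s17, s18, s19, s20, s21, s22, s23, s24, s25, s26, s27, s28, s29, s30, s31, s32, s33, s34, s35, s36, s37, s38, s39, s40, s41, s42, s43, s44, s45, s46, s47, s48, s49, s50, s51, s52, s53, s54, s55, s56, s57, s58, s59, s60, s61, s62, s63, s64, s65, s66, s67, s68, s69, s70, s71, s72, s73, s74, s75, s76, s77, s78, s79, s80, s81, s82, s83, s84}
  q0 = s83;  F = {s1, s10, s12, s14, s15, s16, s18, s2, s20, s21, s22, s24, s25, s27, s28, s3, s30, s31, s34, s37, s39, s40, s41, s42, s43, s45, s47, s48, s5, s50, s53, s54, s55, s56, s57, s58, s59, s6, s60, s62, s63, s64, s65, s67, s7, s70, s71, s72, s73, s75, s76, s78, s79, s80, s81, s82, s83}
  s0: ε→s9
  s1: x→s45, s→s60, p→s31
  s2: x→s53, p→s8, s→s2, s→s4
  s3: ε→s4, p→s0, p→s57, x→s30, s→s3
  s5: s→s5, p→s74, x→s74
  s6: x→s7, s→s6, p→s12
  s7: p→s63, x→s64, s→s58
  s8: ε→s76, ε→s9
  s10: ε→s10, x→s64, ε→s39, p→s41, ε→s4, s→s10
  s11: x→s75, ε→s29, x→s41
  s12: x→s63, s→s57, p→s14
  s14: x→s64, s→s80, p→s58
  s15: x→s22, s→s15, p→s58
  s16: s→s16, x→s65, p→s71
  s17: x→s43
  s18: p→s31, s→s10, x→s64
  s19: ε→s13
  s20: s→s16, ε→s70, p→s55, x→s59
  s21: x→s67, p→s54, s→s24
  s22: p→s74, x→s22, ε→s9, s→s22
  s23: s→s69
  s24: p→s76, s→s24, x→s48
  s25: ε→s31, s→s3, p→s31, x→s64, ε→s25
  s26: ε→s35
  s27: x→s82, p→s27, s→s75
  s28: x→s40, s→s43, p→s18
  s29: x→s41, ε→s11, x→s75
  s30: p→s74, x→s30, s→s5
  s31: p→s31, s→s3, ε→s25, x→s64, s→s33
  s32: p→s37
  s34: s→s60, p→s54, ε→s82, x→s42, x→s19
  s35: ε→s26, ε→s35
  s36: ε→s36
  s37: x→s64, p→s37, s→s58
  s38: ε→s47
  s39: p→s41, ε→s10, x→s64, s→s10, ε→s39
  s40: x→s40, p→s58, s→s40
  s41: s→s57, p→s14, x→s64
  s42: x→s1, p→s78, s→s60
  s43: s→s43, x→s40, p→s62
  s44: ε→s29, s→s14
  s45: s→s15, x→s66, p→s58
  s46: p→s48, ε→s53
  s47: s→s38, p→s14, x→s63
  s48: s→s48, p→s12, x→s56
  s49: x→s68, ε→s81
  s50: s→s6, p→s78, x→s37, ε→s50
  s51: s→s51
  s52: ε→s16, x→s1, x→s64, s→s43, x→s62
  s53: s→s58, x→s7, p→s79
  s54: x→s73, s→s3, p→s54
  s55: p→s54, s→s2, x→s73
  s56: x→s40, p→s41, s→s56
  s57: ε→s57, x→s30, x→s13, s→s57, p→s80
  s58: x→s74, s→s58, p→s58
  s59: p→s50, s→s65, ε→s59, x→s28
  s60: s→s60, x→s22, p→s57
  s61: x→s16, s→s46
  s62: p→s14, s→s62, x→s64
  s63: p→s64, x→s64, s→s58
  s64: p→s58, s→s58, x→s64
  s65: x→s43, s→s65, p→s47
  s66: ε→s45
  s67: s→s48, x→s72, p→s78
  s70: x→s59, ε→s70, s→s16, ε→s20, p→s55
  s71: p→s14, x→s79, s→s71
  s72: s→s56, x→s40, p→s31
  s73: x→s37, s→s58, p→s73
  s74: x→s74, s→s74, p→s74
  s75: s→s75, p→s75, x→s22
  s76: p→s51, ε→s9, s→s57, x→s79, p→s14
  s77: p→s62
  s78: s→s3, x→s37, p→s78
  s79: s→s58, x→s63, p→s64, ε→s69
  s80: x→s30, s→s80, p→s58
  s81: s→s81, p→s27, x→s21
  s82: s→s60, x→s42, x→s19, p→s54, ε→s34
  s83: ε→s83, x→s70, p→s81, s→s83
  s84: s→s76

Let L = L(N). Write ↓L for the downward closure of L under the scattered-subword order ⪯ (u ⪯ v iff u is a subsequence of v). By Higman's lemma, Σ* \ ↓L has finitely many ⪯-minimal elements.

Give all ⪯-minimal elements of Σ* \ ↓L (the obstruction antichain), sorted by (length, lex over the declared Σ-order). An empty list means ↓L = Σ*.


|Q|=85, |F|=57, |δ|=237 (37 ε).
min D↑ (54 st, q0=0, F={37}): 0:p→1,s→0,x→2 1:p→3,s→1,x→4 2:p→5,s→6,x→7 3:p→3,s→8,x→9 4:p→10,s→11,x→12 5:p→10,s→13,x→14 6:p→15,s→6,x→16 7:p→17,s→16,x→18 8:p→8,s→8,x→19 9:p→10,s→20,x→21 10:p→10,s→22,x→14 11:p→23,s→11,x→24 12:p→25,s→24,x→26 13:p→23,s→13,x→27 14:p→14,s→28,x→29 15:p→30,s→15,x→31 16:p→32,s→16,x→33 17:p→25,s→34,x→29 18:p→35,s→33,x→36 19:p→37,s→19,x→19 20:p→38,s→20,x→19 21:p→25,s→20,x→39 22:p→38,s→22,x→40 23:p→30,s→38,x→31 24:p→41,s→24,x→42 25:p→25,s→22,x→29 26:p→43,s→42,x→36 27:p→31,s→28,x→44 28:p→28,s→28,x→37 29:p→29,s→28,x→45 30:p→28,s→46,x→45 31:p→45,s→28,x→47 32:p→30,s→32,x→47 33:p→48,s→33,x→36 34:p→41,s→34,x→44 35:p→43,s→49,x→45 36:p→28,s→36,x→36 37:p→37,s→37,x→37 38:p→46,s→38,x→40 39:p→43,s→20,x→50 40:p→37,s→51,x→40 41:p→30,s→38,x→47 42:p→52,s→42,x→36 43:p→43,s→22,x→45 44:p→47,s→28,x→45 45:p→28,s→28,x→45 46:p→28,s→46,x→40 47:p→45,s→28,x→45 48:p→30,s→48,x→45 49:p→52,s→49,x→45 50:p→28,s→53,x→50 51:p→37,s→51,x→37 52:p→30,s→38,x→45 53:p→28,s→53,x→19 [Hopcroft].
'ppsxp': N↓-sim [69, 61, 40, 17, 6, 1] end={s74} ∉↓L; 5/5 single-dels accept.
'xpxsx': run [69, 65, 41, 13, 3, 1] end={s74} rej; 5/5 single-dels accept.
'xspppx': N↓-sim [69, 65, 42, 23, 8, 2, 1] end={s74} ∉↓L; 6/6 del acc.
'xxxxpx': N↓-sim [69, 65, 51, 35, 12, 2, 1] end={s74} — reject; 6/6 single-dels accept.
4 words, ⪯-incomp.

Antichain: [ppsxp, xpxsx, xspppx, xxxxpx].


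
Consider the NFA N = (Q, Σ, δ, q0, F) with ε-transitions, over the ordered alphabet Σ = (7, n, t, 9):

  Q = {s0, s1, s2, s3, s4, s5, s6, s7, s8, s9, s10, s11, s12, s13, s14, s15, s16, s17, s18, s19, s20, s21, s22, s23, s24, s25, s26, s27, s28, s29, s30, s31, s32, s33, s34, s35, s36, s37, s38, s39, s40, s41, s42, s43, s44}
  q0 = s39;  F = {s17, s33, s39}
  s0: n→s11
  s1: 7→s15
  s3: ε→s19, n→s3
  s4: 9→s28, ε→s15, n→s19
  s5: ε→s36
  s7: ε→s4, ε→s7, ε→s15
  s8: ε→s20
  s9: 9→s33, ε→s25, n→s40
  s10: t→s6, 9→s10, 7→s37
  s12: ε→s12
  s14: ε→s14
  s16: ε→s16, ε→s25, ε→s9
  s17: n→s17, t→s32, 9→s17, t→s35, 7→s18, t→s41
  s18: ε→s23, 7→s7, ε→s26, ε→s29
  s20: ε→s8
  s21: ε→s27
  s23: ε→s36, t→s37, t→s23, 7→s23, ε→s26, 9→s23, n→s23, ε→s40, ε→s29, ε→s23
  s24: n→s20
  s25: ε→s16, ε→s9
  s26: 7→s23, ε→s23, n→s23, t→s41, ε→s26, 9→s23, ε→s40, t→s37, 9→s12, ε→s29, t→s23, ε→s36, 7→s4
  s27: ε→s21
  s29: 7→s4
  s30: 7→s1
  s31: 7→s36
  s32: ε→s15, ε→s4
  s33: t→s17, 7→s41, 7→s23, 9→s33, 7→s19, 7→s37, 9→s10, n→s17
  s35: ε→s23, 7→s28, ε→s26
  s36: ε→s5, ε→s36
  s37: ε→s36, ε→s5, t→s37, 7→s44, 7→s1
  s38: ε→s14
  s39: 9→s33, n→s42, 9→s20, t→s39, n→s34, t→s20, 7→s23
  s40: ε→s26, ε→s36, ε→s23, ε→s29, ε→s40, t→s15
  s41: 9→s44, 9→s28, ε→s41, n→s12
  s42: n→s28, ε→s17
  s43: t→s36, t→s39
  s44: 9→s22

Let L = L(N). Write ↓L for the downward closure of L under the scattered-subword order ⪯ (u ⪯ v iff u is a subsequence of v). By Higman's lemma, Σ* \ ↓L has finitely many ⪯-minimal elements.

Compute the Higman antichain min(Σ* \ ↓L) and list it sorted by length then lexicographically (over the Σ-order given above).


min(Σ*\↓L) = [7, nt, 9tt].

|Q|=45, |F|=3, |δ|=108 (47 ε).
min D↑ (4 st, q0=0, F={1}): 0:7→1,n→2,t→0,9→3 1:7→1,n→1,t→1,9→1 2:7→1,n→2,t→1,9→2 3:7→1,n→2,t→2,9→3 (ε-aug+det+¬).
'7': N↓-sim [29, 18] end={s1,s12,s15,s18,s19,s22,s23,s26,s28,s29,s36,s37,…} rej; 1/1 single-dels accept.
'nt': N↓-sim [29, 23, 18] end={s1,s12,s15,s19,s22,s23,s26,s28,s29,s32,s35,s36,…} — reject; 2/2 deletions ∈↓L.
'9tt': N↓-sim [29, 26, 22, 18] end={s1,s12,s15,s19,s22,s23,s26,s28,s29,s32,s35,s36,…} — reject; 3/3 del acc.
3 words, ⪯-incomp.


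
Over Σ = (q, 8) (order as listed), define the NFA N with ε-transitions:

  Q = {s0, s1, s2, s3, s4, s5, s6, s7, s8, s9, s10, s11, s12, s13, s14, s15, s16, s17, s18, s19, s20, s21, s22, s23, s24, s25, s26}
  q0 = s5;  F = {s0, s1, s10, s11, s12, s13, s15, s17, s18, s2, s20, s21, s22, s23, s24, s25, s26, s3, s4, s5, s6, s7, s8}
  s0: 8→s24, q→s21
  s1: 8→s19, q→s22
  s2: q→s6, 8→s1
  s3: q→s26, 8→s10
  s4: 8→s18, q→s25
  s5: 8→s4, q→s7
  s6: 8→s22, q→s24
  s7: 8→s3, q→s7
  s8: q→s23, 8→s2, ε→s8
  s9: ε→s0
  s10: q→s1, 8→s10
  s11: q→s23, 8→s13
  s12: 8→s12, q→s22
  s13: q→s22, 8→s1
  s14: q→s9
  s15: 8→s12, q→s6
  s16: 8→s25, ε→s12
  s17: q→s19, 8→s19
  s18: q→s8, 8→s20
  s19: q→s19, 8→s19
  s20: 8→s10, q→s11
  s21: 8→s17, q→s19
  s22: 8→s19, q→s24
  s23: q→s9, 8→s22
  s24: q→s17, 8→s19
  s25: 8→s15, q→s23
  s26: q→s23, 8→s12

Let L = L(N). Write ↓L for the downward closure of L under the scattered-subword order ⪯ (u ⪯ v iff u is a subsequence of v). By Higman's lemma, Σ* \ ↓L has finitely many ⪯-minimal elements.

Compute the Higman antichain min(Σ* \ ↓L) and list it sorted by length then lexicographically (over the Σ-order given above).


A = [q88q8, 8qq88, 8qqqqq, 8q8qq8, 88q888, 8888q8].

|Q|=27, |F|=23, |δ|=53 (3 ε).
min D↑ (24 st, q0=0, F={19}): 0:q→1,8→2 1:q→1,8→3 2:q→4,8→5 3:q→6,8→7 4:q→8,8→9 5:q→10,8→11 6:q→8,8→12 7:q→13,8→7 8:q→14,8→15 9:q→16,8→12 10:q→8,8→17 11:q→18,8→7 12:q→15,8→12 13:q→15,8→19 14:q→20,8→21 15:q→21,8→19 16:q→21,8→15 17:q→16,8→13 18:q→8,8→22 19:q→19,8→19 20:q→19,8→23 21:q→23,8→19 22:q→15,8→13 23:q→19,8→19.
'q88q8': run [25, 21, 17, 7, 5, 1] end={s19} — reject; 5/5 single-dels accept.
'8qq88': run [25, 23, 18, 9, 4, 1] end={s19} — reject; 5/5 del acc.
'8qqqqq': |S_i|=[25, 23, 18, 9, 6, 3, 1] end={s19} rej; 6/6 del acc.
'8q8qq8': N↓-sim [25, 23, 18, 10, 5, 3, 1] end={s19} rej; 6/6 single-dels accept.
'88q888': |S_i|=[25, 23, 19, 14, 8, 5, 1] end={s19} ∉↓L; 6/6 single-dels accept.
'8888q8': |S_i|=[25, 23, 19, 16, 8, 5, 1] end={s19} ∉↓L; 6/6 del acc.
6 words, ⪯-incomp.


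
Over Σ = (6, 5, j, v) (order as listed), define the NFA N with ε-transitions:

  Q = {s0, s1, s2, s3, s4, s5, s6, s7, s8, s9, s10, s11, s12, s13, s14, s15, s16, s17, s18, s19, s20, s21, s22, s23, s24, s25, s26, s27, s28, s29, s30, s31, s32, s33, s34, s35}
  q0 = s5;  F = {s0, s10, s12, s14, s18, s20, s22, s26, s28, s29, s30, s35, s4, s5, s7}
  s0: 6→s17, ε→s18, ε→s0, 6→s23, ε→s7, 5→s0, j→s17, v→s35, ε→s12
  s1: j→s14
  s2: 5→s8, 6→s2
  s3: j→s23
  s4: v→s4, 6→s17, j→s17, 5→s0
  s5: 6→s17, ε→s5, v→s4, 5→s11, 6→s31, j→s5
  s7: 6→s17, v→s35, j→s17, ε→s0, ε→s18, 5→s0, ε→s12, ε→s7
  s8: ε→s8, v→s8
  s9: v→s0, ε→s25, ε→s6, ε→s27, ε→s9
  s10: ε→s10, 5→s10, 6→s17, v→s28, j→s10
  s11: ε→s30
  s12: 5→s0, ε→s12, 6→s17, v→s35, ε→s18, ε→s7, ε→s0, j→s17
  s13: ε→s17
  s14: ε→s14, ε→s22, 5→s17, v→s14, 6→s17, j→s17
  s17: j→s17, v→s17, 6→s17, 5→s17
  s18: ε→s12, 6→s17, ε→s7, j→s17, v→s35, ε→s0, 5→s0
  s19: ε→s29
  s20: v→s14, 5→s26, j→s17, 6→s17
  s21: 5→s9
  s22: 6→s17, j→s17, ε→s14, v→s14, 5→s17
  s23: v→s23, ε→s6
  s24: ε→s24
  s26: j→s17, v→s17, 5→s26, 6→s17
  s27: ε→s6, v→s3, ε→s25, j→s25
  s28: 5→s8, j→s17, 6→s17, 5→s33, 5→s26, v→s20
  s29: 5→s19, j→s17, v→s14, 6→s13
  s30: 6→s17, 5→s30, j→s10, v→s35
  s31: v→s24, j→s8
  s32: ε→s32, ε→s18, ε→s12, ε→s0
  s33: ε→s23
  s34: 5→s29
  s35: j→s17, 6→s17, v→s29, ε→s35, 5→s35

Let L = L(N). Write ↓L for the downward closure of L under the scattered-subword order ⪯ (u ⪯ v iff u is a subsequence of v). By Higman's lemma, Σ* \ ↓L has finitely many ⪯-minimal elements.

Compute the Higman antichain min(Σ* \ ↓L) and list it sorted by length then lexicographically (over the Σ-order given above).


|Q|=36, |F|=15, |δ|=119 (38 ε).
min D↑ (12 st, q0=0, F={1}): 0:6→1,5→2,j→0,v→3 1:6→1,5→1,j→1,v→1 2:6→1,5→2,j→4,v→5 3:6→1,5→6,j→1,v→3 4:6→1,5→4,j→4,v→7 5:6→1,5→5,j→1,v→8 6:6→1,5→6,j→1,v→5 7:6→1,5→9,j→1,v→10 8:6→1,5→8,j→1,v→11 9:6→1,5→9,j→1,v→1 10:6→1,5→9,j→1,v→11 11:6→1,5→1,j→1,v→11 [Hopcroft].
'6': |S_i|=[25, 7] end={s13,s17,s23,s24,s31,s6,s8} rej; 1/1 del acc.
'vj': N↓-sim [25, 20, 1] end={s17} ∉↓L; 2/2 single-dels accept.
'5jv5v': N↓-sim [25, 21, 11, 10, 6, 4] end={s17,s23,s6,s8} — reject; 5/5 del acc.
'5vvv5': run [25, 21, 14, 11, 6, 1] end={s17} — reject; 5/5 single-dels accept.
4 obstructions.

Antichain: [6, vj, 5jv5v, 5vvv5].


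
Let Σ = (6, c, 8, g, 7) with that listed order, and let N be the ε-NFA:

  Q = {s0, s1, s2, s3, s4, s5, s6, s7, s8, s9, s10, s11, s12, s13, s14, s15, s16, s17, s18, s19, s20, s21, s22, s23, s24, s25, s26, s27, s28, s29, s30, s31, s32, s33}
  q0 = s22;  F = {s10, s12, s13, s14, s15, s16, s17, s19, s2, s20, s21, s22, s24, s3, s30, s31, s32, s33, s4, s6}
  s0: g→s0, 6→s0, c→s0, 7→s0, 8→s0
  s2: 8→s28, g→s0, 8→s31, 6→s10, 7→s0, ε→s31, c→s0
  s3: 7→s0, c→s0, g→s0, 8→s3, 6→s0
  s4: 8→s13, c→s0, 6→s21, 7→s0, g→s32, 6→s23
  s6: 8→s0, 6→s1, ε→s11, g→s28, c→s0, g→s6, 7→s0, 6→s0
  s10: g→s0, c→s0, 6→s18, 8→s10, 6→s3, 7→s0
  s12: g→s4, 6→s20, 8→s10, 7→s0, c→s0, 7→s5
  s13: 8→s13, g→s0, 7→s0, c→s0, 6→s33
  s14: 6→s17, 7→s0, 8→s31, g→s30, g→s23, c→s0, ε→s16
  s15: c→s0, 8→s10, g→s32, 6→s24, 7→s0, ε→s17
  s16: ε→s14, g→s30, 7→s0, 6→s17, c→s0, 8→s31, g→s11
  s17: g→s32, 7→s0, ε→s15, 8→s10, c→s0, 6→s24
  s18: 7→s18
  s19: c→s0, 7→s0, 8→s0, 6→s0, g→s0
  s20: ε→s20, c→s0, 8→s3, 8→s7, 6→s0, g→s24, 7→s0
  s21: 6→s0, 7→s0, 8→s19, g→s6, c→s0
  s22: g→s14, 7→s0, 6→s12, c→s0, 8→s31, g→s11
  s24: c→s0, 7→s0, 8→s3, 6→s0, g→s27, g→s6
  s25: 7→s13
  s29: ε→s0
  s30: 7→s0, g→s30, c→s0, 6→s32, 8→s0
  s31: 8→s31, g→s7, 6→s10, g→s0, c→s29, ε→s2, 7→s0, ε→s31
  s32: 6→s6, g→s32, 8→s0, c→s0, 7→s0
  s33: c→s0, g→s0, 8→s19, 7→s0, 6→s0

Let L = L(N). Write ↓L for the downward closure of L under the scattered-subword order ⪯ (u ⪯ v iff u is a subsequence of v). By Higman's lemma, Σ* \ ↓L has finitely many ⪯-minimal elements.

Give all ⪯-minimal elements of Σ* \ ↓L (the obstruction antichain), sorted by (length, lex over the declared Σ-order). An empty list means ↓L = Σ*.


Antichain: [c, 7, 8g, 666, gg8, 6g688].

|Q|=34, |F|=20, |δ|=129 (10 ε).
min D↑ (18 st, q0=0, F={2}): 0:6→1,c→2,8→3,g→4,7→2 1:6→5,c→2,8→6,g→7,7→2 2:6→2,c→2,8→2,g→2,7→2 3:6→6,c→2,8→3,g→2,7→2 4:6→8,c→2,8→3,g→9,7→2 5:6→2,c→2,8→10,g→11,7→2 6:6→10,c→2,8→6,g→2,7→2 7:6→12,c→2,8→13,g→14,7→2 8:6→11,c→2,8→6,g→14,7→2 9:6→14,c→2,8→2,g→9,7→2 10:6→2,c→2,8→10,g→2,7→2 11:6→2,c→2,8→10,g→15,7→2 12:6→2,c→2,8→16,g→15,7→2 13:6→17,c→2,8→13,g→2,7→2 14:6→15,c→2,8→2,g→14,7→2 15:6→2,c→2,8→2,g→15,7→2 16:6→2,c→2,8→2,g→2,7→2 17:6→2,c→2,8→16,g→2,7→2 (ε-aug+det+¬).
'c': N↓-sim [30, 2] end={s0,s29} ∉↓L; 1/1 del acc.
'7': run [30, 3] end={s0,s18,s5} — reject; 1/1 del acc.
'8g': run [30, 12, 2] end={s0,s7} — reject; 2/2 single-dels accept.
'666': N↓-sim [30, 23, 15, 2] end={s0,s1} ∉↓L; 3/3 del acc.
'gg8': run [30, 26, 10, 1] end={s0} ∉↓L; 3/3 deletions ∈↓L.
'6g688': N↓-sim [30, 23, 15, 9, 2, 1] end={s0} ∉↓L; 5/5 single-dels accept.
6 words, ⪯-incomp.


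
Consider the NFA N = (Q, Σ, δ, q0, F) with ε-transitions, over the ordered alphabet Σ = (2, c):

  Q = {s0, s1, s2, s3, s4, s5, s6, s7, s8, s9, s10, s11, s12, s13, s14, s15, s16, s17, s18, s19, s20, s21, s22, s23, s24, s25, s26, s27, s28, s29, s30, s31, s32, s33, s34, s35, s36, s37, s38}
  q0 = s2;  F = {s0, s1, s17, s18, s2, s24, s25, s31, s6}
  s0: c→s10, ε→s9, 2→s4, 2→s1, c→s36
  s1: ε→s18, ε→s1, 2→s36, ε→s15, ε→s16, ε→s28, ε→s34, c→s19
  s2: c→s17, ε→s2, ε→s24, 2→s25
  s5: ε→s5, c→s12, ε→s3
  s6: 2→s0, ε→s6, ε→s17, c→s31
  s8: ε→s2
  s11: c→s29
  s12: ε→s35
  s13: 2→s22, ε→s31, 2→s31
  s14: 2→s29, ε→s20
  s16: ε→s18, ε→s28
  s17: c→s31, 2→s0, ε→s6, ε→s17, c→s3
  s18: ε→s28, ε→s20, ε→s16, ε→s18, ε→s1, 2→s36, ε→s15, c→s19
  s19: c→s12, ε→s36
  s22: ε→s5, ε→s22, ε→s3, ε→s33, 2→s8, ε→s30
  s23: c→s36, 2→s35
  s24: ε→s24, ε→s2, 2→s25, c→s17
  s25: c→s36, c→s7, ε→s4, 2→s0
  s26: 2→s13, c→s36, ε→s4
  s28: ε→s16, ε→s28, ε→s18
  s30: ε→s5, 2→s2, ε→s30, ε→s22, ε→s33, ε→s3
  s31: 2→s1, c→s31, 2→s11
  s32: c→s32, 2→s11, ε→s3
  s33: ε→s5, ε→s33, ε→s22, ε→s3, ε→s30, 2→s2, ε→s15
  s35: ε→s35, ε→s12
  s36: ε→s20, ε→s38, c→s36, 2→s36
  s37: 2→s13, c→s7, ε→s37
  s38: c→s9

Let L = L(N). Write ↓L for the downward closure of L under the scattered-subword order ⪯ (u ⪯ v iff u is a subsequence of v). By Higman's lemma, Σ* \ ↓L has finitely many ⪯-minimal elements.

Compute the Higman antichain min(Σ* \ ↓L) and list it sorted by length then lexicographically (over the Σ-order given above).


A = [2c, 2222, c222, cc22].

|Q|=39, |F|=9, |δ|=100 (57 ε).
min D↑ (7 st, q0=0, F={4}): 0:2→1,c→2 1:2→3,c→4 2:2→3,c→5 3:2→6,c→4 4:2→4,c→4 5:2→6,c→5 6:2→4,c→4 [Hopcroft].
'2c': run [26, 20, 10] end={s10,s12,s19,s20,s29,s35,s36,s38,s7,s9} rej; 2/2 deletions ∈↓L.
'2222': |S_i|=[26, 20, 16, 14, 4] end={s20,s36,s38,s9} ∉↓L; 4/4 single-dels accept.
'c222': |S_i|=[26, 23, 18, 14, 4] end={s20,s36,s38,s9} rej; 4/4 single-dels accept.
'cc22': run [26, 23, 18, 15, 4] end={s20,s36,s38,s9} rej; 4/4 del acc.
4 words, ⪯-incomp.


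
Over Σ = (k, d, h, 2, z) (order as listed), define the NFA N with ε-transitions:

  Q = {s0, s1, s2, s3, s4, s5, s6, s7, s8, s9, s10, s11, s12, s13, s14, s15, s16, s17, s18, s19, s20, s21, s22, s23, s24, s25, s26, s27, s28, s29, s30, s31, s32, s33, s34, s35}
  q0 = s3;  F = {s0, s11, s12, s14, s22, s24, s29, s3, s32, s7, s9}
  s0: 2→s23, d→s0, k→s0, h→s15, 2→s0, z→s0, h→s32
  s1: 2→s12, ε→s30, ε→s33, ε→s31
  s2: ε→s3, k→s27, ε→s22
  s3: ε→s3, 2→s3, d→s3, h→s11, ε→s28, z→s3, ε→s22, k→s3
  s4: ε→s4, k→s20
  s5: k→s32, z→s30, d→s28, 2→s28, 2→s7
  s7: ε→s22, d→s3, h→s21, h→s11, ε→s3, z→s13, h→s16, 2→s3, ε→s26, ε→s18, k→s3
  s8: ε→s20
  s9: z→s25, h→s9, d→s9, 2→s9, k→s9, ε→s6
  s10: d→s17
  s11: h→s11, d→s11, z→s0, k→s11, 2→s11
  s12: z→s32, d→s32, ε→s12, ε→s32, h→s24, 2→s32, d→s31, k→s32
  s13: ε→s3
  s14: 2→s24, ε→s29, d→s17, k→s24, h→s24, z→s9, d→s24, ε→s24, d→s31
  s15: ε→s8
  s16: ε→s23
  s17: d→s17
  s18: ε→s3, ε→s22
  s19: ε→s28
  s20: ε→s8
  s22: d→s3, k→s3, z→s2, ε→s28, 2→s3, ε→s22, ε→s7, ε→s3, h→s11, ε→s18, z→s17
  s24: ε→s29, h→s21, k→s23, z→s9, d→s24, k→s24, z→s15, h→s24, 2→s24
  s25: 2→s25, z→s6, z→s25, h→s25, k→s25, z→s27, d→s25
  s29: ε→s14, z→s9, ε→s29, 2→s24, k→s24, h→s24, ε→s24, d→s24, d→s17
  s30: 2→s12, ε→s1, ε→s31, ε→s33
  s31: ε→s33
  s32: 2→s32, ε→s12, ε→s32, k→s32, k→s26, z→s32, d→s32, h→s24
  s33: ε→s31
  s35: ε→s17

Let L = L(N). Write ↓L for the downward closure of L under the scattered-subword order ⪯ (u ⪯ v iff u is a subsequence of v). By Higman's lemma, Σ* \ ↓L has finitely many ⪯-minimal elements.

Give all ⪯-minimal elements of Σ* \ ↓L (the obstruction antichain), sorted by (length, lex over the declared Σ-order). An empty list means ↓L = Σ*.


|Q|=36, |F|=11, |δ|=129 (43 ε).
min D↑ (7 st, q0=0, F={6}): 0:k→0,d→0,h→1,2→0,z→0 1:k→1,d→1,h→1,2→1,z→2 2:k→2,d→2,h→3,2→2,z→2 3:k→3,d→3,h→4,2→3,z→3 4:k→4,d→4,h→4,2→4,z→5 5:k→5,d→5,h→5,2→5,z→6 6:k→6,d→6,h→6,2→6,z→6 (ε-aug+det+¬).
'hzhhzz': N↓-sim [28, 21, 19, 18, 15, 7, 3] end={s25,s27,s6} — reject; 6/6 single-dels accept.
1 minimals (antichain).

Antichain: [hzhhzz].


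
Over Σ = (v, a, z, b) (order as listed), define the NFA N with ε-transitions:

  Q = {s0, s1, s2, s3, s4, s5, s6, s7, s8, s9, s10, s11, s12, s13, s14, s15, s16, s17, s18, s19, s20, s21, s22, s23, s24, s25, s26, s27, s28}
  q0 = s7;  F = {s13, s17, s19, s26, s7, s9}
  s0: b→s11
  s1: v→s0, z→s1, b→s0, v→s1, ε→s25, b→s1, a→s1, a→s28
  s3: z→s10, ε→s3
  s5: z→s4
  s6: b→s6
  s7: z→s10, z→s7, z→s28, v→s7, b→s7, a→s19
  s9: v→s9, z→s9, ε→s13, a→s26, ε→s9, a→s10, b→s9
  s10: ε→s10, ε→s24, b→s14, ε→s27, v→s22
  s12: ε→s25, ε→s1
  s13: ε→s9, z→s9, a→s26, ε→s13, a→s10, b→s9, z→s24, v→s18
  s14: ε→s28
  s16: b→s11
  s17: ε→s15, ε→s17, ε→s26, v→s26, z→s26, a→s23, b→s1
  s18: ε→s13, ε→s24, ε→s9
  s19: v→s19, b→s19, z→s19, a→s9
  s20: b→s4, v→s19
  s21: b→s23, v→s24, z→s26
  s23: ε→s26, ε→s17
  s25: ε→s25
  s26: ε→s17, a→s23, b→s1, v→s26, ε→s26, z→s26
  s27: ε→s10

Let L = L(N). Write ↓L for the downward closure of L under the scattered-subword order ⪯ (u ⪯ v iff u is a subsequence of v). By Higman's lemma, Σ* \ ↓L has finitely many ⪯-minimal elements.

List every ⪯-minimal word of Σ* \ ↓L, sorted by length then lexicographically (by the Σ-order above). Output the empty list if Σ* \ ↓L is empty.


min(Σ*\↓L) = [aaab].

|Q|=29, |F|=6, |δ|=72 (24 ε).
min D↑ (5 st, q0=0, F={4}): 0:v→0,a→1,z→0,b→0 1:v→1,a→2,z→1,b→1 2:v→2,a→3,z→2,b→2 3:v→3,a→3,z→3,b→4 4:v→4,a→4,z→4,b→4.
'aaab': N↓-sim [19, 18, 17, 14, 6] end={s0,s1,s11,s14,s25,s28} ∉↓L; 4/4 del acc.
1 minimals (antichain).


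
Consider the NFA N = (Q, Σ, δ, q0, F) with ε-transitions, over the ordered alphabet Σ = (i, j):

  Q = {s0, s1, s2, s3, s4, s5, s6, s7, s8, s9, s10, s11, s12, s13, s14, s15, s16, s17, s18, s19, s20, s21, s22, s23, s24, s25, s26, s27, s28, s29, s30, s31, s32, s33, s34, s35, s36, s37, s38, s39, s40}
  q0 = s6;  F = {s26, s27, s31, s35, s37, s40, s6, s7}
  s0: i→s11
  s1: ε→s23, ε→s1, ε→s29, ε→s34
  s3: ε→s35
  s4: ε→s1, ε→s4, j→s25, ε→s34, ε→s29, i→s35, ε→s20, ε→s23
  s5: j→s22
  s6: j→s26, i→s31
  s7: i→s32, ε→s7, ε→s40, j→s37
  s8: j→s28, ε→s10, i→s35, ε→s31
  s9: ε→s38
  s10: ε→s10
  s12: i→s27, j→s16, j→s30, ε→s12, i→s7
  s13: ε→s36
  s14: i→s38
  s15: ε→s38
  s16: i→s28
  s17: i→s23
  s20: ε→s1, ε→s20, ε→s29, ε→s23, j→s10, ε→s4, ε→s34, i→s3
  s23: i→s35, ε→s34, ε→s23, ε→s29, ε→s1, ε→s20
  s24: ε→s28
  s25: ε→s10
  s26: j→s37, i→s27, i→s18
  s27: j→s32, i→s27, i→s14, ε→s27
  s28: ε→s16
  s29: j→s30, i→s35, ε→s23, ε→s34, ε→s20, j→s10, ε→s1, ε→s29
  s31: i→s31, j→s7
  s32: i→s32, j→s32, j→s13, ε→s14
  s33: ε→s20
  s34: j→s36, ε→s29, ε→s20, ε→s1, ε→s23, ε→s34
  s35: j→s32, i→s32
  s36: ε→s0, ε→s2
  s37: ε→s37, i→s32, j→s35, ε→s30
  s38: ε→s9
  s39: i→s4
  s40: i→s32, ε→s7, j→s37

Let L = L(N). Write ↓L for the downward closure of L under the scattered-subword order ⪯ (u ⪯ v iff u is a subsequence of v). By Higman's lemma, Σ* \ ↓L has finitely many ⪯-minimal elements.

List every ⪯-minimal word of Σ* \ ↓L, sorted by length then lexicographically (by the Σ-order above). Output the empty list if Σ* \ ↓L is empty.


Antichain: [iji, jij, jji, jjjj].

|Q|=41, |F|=8, |δ|=95 (53 ε).
min D↑ (8 st, q0=0, F={6}): 0:i→1,j→2 1:i→1,j→3 2:i→4,j→5 3:i→6,j→5 4:i→4,j→6 5:i→6,j→7 6:i→6,j→6 7:i→6,j→6 (ε-aug+det+¬).
'iji': |S_i|=[19, 17, 14, 9] end={s0,s11,s13,s14,s2,s32,s36,s38,s9} — reject; 3/3 deletions ∈↓L.
'jij': run [19, 17, 11, 9] end={s0,s11,s13,s14,s2,s32,s36,s38,s9} rej; 3/3 deletions ∈↓L.
'jji': |S_i|=[19, 17, 12, 9] end={s0,s11,s13,s14,s2,s32,s36,s38,s9} ∉↓L; 3/3 deletions ∈↓L.
'jjjj': N↓-sim [19, 17, 12, 10, 9] end={s0,s11,s13,s14,s2,s32,s36,s38,s9} ∉↓L; 4/4 single-dels accept.
4 words, ⪯-incomp.


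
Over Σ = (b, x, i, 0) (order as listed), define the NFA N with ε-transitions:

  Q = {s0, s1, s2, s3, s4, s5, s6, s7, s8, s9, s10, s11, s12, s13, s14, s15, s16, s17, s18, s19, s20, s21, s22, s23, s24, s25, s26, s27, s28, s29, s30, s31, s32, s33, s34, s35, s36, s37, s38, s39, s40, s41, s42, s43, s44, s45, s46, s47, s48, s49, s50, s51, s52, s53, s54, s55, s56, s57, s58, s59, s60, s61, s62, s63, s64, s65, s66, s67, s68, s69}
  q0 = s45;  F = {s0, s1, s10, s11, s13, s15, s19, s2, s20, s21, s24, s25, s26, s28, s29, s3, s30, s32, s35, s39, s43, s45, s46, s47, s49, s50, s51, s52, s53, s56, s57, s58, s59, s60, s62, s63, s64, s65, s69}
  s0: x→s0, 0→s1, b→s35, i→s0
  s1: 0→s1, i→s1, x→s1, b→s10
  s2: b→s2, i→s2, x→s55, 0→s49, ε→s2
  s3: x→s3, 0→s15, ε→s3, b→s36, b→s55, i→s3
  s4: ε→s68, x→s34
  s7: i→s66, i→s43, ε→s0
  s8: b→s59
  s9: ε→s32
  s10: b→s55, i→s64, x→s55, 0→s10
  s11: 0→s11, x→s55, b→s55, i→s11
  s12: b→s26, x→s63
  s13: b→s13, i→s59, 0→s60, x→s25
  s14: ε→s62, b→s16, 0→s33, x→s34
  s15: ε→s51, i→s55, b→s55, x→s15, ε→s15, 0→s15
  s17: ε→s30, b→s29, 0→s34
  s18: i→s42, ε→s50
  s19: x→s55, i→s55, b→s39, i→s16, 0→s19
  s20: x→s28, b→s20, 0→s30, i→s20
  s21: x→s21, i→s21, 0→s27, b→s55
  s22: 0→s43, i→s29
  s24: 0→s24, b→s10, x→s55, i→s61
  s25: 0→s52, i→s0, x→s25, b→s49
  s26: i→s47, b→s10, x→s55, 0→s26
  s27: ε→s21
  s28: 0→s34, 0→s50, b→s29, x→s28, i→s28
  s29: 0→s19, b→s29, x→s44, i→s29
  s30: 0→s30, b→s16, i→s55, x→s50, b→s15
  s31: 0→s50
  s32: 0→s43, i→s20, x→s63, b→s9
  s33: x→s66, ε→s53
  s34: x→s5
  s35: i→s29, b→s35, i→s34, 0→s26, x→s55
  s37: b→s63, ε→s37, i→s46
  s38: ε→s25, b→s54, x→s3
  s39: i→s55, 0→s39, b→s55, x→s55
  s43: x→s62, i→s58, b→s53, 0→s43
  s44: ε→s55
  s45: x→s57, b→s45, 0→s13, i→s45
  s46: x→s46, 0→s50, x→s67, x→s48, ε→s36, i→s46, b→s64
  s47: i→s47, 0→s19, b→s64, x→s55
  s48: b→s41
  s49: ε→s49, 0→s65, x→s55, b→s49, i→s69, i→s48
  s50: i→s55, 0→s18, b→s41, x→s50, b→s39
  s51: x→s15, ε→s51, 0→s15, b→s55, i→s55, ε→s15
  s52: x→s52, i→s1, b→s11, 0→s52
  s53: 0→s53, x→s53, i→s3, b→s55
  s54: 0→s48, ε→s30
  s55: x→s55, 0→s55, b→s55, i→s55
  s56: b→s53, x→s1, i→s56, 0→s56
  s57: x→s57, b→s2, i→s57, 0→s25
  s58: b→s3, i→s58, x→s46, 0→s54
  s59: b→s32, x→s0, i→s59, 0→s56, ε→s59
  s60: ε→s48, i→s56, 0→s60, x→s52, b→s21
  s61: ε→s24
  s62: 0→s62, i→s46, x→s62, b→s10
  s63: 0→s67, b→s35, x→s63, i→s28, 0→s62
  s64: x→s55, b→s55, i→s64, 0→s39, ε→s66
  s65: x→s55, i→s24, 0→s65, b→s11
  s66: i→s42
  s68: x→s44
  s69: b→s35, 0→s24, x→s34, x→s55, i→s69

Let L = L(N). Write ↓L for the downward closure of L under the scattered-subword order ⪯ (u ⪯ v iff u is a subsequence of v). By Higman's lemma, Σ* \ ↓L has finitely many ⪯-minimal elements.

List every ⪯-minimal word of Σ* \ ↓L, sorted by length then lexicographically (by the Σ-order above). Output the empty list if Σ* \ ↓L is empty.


Antichain: [xbx, 00bb, 0ibi0i].

|Q|=70, |F|=39, |δ|=220 (24 ε).
min D↑ (39 st, q0=0, F={7}): 0:b→0,x→1,i→0,0→2 1:b→3,x→1,i→1,0→4 2:b→2,x→4,i→5,0→6 3:b→3,x→7,i→3,0→8 4:b→8,x→4,i→9,0→10 5:b→11,x→9,i→5,0→12 6:b→13,x→10,i→12,0→6 7:b→7,x→7,i→7,0→7 8:b→8,x→7,i→14,0→15 9:b→16,x→9,i→9,0→17 10:b→18,x→10,i→17,0→10 11:b→11,x→19,i→20,0→21 12:b→22,x→17,i→12,0→12 13:b→7,x→13,i→13,0→13 14:b→16,x→7,i→14,0→23 15:b→18,x→7,i→23,0→15 16:b→16,x→7,i→24,0→25 17:b→26,x→17,i→17,0→17 18:b→7,x→7,i→18,0→18 19:b→16,x→19,i→27,0→28 20:b→20,x→27,i→20,0→29 21:b→22,x→28,i→30,0→21 22:b→7,x→22,i→31,0→22 23:b→26,x→7,i→23,0→23 24:b→24,x→7,i→24,0→32 25:b→26,x→7,i→33,0→25 26:b→7,x→7,i→34,0→26 27:b→24,x→27,i→27,0→35 28:b→26,x→28,i→36,0→28 29:b→37,x→35,i→7,0→29 30:b→31,x→36,i→30,0→29 31:b→7,x→31,i→31,0→37 32:b→38,x→7,i→7,0→32 33:b→34,x→7,i→33,0→32 34:b→7,x→7,i→34,0→38 35:b→38,x→35,i→7,0→35 36:b→34,x→36,i→36,0→35 37:b→7,x→37,i→7,0→37 38:b→7,x→7,i→7,0→38 [Hopcroft].
'xbx': run [55, 43, 25, 4] end={s34,s44,s5,s55} rej; 3/3 del acc.
'00bb': run [55, 52, 38, 16, 2] end={s36,s55} ∉↓L; 4/4 del acc.
'0ibi0i': N↓-sim [55, 52, 46, 36, 27, 15, 3] end={s16,s42,s55} ∉↓L; 6/6 del acc.
3 minimals (antichain).
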